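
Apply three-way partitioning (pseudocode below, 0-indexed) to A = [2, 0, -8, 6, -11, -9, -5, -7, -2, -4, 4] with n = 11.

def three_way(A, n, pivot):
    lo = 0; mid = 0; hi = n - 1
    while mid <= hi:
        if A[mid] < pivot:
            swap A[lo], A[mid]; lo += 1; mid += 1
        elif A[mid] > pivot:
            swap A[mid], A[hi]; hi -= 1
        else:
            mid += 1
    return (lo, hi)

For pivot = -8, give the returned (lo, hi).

pivot = -8; lo=0, mid=0, hi=10
A[mid]=2>-8: swap A[0],A[10]; hi=9 → [4, 0, -8, 6, -11, -9, -5, -7, -2, -4, 2]
A[mid]=4>-8: swap A[0],A[9]; hi=8 → [-4, 0, -8, 6, -11, -9, -5, -7, -2, 4, 2]
A[mid]=-4>-8: swap A[0],A[8]; hi=7 → [-2, 0, -8, 6, -11, -9, -5, -7, -4, 4, 2]
A[mid]=-2>-8: swap A[0],A[7]; hi=6 → [-7, 0, -8, 6, -11, -9, -5, -2, -4, 4, 2]
A[mid]=-7>-8: swap A[0],A[6]; hi=5 → [-5, 0, -8, 6, -11, -9, -7, -2, -4, 4, 2]
A[mid]=-5>-8: swap A[0],A[5]; hi=4 → [-9, 0, -8, 6, -11, -5, -7, -2, -4, 4, 2]
A[mid]=-9<-8: swap A[0],A[0]; lo=1,mid=1 → [-9, 0, -8, 6, -11, -5, -7, -2, -4, 4, 2]
A[mid]=0>-8: swap A[1],A[4]; hi=3 → [-9, -11, -8, 6, 0, -5, -7, -2, -4, 4, 2]
A[mid]=-11<-8: swap A[1],A[1]; lo=2,mid=2 → [-9, -11, -8, 6, 0, -5, -7, -2, -4, 4, 2]
A[mid]=-8=-8: mid=3
A[mid]=6>-8: swap A[3],A[3]; hi=2 → [-9, -11, -8, 6, 0, -5, -7, -2, -4, 4, 2]
end: lo=2, hi=2; A = [-9, -11, -8, 6, 0, -5, -7, -2, -4, 4, 2]

(2, 2)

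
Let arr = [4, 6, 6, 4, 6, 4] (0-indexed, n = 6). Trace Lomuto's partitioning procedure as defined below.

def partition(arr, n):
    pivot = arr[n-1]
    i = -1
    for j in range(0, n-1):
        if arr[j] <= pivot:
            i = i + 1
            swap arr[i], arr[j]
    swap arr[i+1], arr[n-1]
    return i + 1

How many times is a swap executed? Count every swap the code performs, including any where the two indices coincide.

pivot=4, i=-1
j=0: 4≤4, i=0, swap(0,0) ⇒ [4, 6, 6, 4, 6, 4]
j=1: 6>4, skip
j=2: 6>4, skip
j=3: 4≤4, i=1, swap(1,3) ⇒ [4, 4, 6, 6, 6, 4]
j=4: 6>4, skip
swap(2,5) ⇒ [4, 4, 4, 6, 6, 6]; return 2

3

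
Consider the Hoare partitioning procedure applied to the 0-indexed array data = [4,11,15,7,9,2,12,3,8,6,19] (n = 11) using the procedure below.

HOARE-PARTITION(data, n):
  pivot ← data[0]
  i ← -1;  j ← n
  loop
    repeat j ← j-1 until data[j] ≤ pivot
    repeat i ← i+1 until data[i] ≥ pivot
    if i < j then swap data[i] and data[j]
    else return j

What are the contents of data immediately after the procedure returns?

[3,2,15,7,9,11,12,4,8,6,19]

pivot = data[0] = 4; i = -1, j = 11
j→7 (data[7]=3≤4), i→0 (data[0]=4≥4); i<j, swap → [3,11,15,7,9,2,12,4,8,6,19]
j→5 (data[5]=2≤4), i→1 (data[1]=11≥4); i<j, swap → [3,2,15,7,9,11,12,4,8,6,19]
j→1, i→2; i≥j, return j=1. data = [3,2,15,7,9,11,12,4,8,6,19]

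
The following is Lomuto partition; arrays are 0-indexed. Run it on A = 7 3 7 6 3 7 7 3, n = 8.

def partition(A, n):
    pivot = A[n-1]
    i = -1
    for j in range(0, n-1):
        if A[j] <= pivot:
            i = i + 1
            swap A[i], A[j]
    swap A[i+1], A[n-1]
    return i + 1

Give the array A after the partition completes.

pivot = A[7] = 3; i = -1
j=0: A[0]=7 > 3 → no swap
j=1: A[1]=3 ≤ 3 → i=0, swap A[0],A[1] → 3 7 7 6 3 7 7 3
j=2: A[2]=7 > 3 → no swap
j=3: A[3]=6 > 3 → no swap
j=4: A[4]=3 ≤ 3 → i=1, swap A[1],A[4] → 3 3 7 6 7 7 7 3
j=5: A[5]=7 > 3 → no swap
j=6: A[6]=7 > 3 → no swap
final swap A[2],A[7] → 3 3 3 6 7 7 7 7; return 2

3 3 3 6 7 7 7 7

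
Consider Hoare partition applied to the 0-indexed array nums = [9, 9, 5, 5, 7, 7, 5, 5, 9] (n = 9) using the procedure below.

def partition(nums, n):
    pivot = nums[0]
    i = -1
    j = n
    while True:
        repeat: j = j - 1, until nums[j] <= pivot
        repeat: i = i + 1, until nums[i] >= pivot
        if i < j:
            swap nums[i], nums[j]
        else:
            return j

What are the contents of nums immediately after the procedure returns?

pivot = nums[0] = 9; i = -1, j = 9
j→8 (nums[8]=9≤9), i→0 (nums[0]=9≥9); i<j, swap → [9, 9, 5, 5, 7, 7, 5, 5, 9]
j→7 (nums[7]=5≤9), i→1 (nums[1]=9≥9); i<j, swap → [9, 5, 5, 5, 7, 7, 5, 9, 9]
j→6, i→7; i≥j, return j=6. nums = [9, 5, 5, 5, 7, 7, 5, 9, 9]

[9, 5, 5, 5, 7, 7, 5, 9, 9]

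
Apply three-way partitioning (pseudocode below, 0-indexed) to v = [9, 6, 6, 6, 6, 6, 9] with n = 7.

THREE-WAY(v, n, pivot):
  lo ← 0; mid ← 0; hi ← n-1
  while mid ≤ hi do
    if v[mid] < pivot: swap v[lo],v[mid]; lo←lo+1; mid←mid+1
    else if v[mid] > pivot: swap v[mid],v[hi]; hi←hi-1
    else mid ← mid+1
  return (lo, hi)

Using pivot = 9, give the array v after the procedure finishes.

[6, 6, 6, 6, 6, 9, 9]

pivot = 9; lo=0, mid=0, hi=6
v[mid]=9=9: mid=1
v[mid]=6<9: swap v[0],v[1]; lo=1,mid=2 → [6, 9, 6, 6, 6, 6, 9]
v[mid]=6<9: swap v[1],v[2]; lo=2,mid=3 → [6, 6, 9, 6, 6, 6, 9]
v[mid]=6<9: swap v[2],v[3]; lo=3,mid=4 → [6, 6, 6, 9, 6, 6, 9]
v[mid]=6<9: swap v[3],v[4]; lo=4,mid=5 → [6, 6, 6, 6, 9, 6, 9]
v[mid]=6<9: swap v[4],v[5]; lo=5,mid=6 → [6, 6, 6, 6, 6, 9, 9]
v[mid]=9=9: mid=7
end: lo=5, hi=6; v = [6, 6, 6, 6, 6, 9, 9]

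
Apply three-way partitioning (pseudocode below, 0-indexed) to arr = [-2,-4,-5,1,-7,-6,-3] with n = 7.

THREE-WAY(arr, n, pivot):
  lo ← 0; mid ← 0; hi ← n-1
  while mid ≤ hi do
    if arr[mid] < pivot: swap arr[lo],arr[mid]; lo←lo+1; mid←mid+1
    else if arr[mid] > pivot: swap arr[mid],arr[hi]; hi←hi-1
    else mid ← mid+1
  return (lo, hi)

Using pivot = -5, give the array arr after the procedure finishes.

lo=0 mid=0 hi=6
-2>-5: swap(0,6), hi=5 ⇒ [-3,-4,-5,1,-7,-6,-2]
-3>-5: swap(0,5), hi=4 ⇒ [-6,-4,-5,1,-7,-3,-2]
-6<-5: swap(0,0), lo=1 mid=1 ⇒ [-6,-4,-5,1,-7,-3,-2]
-4>-5: swap(1,4), hi=3 ⇒ [-6,-7,-5,1,-4,-3,-2]
-7<-5: swap(1,1), lo=2 mid=2 ⇒ [-6,-7,-5,1,-4,-3,-2]
-5=-5: mid=3
1>-5: swap(3,3), hi=2 ⇒ [-6,-7,-5,1,-4,-3,-2]
done. lo=2 hi=2; arr=[-6,-7,-5,1,-4,-3,-2]

[-6,-7,-5,1,-4,-3,-2]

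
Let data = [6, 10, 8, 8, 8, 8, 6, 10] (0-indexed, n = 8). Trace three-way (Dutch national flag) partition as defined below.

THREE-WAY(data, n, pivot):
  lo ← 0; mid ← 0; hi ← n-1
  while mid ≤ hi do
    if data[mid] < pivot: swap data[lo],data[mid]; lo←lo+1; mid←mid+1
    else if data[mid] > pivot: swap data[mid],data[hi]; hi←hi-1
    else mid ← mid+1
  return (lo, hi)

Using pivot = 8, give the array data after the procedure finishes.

[6, 6, 8, 8, 8, 8, 10, 10]

pivot = 8; lo=0, mid=0, hi=7
data[mid]=6<8: swap data[0],data[0]; lo=1,mid=1 → [6, 10, 8, 8, 8, 8, 6, 10]
data[mid]=10>8: swap data[1],data[7]; hi=6 → [6, 10, 8, 8, 8, 8, 6, 10]
data[mid]=10>8: swap data[1],data[6]; hi=5 → [6, 6, 8, 8, 8, 8, 10, 10]
data[mid]=6<8: swap data[1],data[1]; lo=2,mid=2 → [6, 6, 8, 8, 8, 8, 10, 10]
data[mid]=8=8: mid=3
data[mid]=8=8: mid=4
data[mid]=8=8: mid=5
data[mid]=8=8: mid=6
end: lo=2, hi=5; data = [6, 6, 8, 8, 8, 8, 10, 10]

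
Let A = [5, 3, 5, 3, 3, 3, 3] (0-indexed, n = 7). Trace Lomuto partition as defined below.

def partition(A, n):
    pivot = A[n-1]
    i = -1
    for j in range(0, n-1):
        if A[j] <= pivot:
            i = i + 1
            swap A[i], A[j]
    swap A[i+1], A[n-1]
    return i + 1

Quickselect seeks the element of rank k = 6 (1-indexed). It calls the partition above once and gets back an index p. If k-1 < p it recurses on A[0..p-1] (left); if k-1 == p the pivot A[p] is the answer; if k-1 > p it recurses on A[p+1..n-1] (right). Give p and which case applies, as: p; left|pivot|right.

4; right

pivot = A[6] = 3; i = -1
j=0: A[0]=5 > 3 → no swap
j=1: A[1]=3 ≤ 3 → i=0, swap A[0],A[1] → [3, 5, 5, 3, 3, 3, 3]
j=2: A[2]=5 > 3 → no swap
j=3: A[3]=3 ≤ 3 → i=1, swap A[1],A[3] → [3, 3, 5, 5, 3, 3, 3]
j=4: A[4]=3 ≤ 3 → i=2, swap A[2],A[4] → [3, 3, 3, 5, 5, 3, 3]
j=5: A[5]=3 ≤ 3 → i=3, swap A[3],A[5] → [3, 3, 3, 3, 5, 5, 3]
final swap A[4],A[6] → [3, 3, 3, 3, 3, 5, 5]; return 4
p = 4; k-1 = 5 > 4 ⇒ right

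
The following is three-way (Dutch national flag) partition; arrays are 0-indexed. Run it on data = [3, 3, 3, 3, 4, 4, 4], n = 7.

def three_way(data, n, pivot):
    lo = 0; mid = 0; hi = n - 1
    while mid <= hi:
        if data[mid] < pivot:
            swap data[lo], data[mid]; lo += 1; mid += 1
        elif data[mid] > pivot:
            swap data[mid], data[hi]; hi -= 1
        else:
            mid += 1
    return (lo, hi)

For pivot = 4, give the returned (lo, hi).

(4, 6)

pivot = 4; lo=0, mid=0, hi=6
data[mid]=3<4: swap data[0],data[0]; lo=1,mid=1 → [3, 3, 3, 3, 4, 4, 4]
data[mid]=3<4: swap data[1],data[1]; lo=2,mid=2 → [3, 3, 3, 3, 4, 4, 4]
data[mid]=3<4: swap data[2],data[2]; lo=3,mid=3 → [3, 3, 3, 3, 4, 4, 4]
data[mid]=3<4: swap data[3],data[3]; lo=4,mid=4 → [3, 3, 3, 3, 4, 4, 4]
data[mid]=4=4: mid=5
data[mid]=4=4: mid=6
data[mid]=4=4: mid=7
end: lo=4, hi=6; data = [3, 3, 3, 3, 4, 4, 4]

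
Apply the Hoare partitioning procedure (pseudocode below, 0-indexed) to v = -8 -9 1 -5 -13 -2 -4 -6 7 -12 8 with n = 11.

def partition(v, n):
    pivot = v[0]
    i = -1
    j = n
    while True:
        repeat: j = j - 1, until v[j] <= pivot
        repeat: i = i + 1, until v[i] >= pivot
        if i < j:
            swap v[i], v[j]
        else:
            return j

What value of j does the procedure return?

pivot=-8
j stops at 9 (-12), i stops at 0 (-8); swap ⇒ -12 -9 1 -5 -13 -2 -4 -6 7 -8 8
j stops at 4 (-13), i stops at 2 (1); swap ⇒ -12 -9 -13 -5 1 -2 -4 -6 7 -8 8
j stops at 2, i stops at 3; i≥j ⇒ return 2. v=-12 -9 -13 -5 1 -2 -4 -6 7 -8 8

2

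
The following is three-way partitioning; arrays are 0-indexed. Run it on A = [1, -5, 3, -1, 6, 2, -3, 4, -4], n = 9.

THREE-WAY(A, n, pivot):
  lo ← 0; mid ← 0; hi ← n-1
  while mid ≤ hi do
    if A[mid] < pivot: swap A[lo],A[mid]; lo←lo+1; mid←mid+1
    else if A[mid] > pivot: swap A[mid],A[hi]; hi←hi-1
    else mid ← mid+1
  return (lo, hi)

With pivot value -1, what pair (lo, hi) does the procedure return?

(3, 3)

pivot = -1; lo=0, mid=0, hi=8
A[mid]=1>-1: swap A[0],A[8]; hi=7 → [-4, -5, 3, -1, 6, 2, -3, 4, 1]
A[mid]=-4<-1: swap A[0],A[0]; lo=1,mid=1 → [-4, -5, 3, -1, 6, 2, -3, 4, 1]
A[mid]=-5<-1: swap A[1],A[1]; lo=2,mid=2 → [-4, -5, 3, -1, 6, 2, -3, 4, 1]
A[mid]=3>-1: swap A[2],A[7]; hi=6 → [-4, -5, 4, -1, 6, 2, -3, 3, 1]
A[mid]=4>-1: swap A[2],A[6]; hi=5 → [-4, -5, -3, -1, 6, 2, 4, 3, 1]
A[mid]=-3<-1: swap A[2],A[2]; lo=3,mid=3 → [-4, -5, -3, -1, 6, 2, 4, 3, 1]
A[mid]=-1=-1: mid=4
A[mid]=6>-1: swap A[4],A[5]; hi=4 → [-4, -5, -3, -1, 2, 6, 4, 3, 1]
A[mid]=2>-1: swap A[4],A[4]; hi=3 → [-4, -5, -3, -1, 2, 6, 4, 3, 1]
end: lo=3, hi=3; A = [-4, -5, -3, -1, 2, 6, 4, 3, 1]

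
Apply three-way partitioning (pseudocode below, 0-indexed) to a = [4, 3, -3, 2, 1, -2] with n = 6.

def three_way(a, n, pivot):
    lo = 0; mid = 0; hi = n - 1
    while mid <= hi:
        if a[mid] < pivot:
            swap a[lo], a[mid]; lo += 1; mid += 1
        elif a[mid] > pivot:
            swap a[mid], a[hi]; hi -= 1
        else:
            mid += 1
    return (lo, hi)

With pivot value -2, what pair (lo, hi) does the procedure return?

lo=0 mid=0 hi=5
4>-2: swap(0,5), hi=4 ⇒ [-2, 3, -3, 2, 1, 4]
-2=-2: mid=1
3>-2: swap(1,4), hi=3 ⇒ [-2, 1, -3, 2, 3, 4]
1>-2: swap(1,3), hi=2 ⇒ [-2, 2, -3, 1, 3, 4]
2>-2: swap(1,2), hi=1 ⇒ [-2, -3, 2, 1, 3, 4]
-3<-2: swap(0,1), lo=1 mid=2 ⇒ [-3, -2, 2, 1, 3, 4]
done. lo=1 hi=1; a=[-3, -2, 2, 1, 3, 4]

(1, 1)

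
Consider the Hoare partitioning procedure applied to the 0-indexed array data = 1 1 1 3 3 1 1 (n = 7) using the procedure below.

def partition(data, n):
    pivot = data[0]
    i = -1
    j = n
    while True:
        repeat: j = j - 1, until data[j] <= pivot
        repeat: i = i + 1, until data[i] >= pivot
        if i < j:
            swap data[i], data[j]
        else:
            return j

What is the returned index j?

2

pivot=1
j stops at 6 (1), i stops at 0 (1); swap ⇒ 1 1 1 3 3 1 1
j stops at 5 (1), i stops at 1 (1); swap ⇒ 1 1 1 3 3 1 1
j stops at 2, i stops at 2; i≥j ⇒ return 2. data=1 1 1 3 3 1 1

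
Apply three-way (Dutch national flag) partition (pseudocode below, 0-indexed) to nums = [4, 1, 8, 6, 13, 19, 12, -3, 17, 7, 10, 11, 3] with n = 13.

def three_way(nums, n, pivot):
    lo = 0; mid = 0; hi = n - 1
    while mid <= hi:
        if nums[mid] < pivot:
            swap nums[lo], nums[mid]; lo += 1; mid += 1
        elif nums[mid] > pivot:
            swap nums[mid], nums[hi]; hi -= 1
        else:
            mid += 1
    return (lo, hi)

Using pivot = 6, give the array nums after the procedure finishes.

lo=0 mid=0 hi=12
4<6: swap(0,0), lo=1 mid=1 ⇒ [4, 1, 8, 6, 13, 19, 12, -3, 17, 7, 10, 11, 3]
1<6: swap(1,1), lo=2 mid=2 ⇒ [4, 1, 8, 6, 13, 19, 12, -3, 17, 7, 10, 11, 3]
8>6: swap(2,12), hi=11 ⇒ [4, 1, 3, 6, 13, 19, 12, -3, 17, 7, 10, 11, 8]
3<6: swap(2,2), lo=3 mid=3 ⇒ [4, 1, 3, 6, 13, 19, 12, -3, 17, 7, 10, 11, 8]
6=6: mid=4
13>6: swap(4,11), hi=10 ⇒ [4, 1, 3, 6, 11, 19, 12, -3, 17, 7, 10, 13, 8]
11>6: swap(4,10), hi=9 ⇒ [4, 1, 3, 6, 10, 19, 12, -3, 17, 7, 11, 13, 8]
10>6: swap(4,9), hi=8 ⇒ [4, 1, 3, 6, 7, 19, 12, -3, 17, 10, 11, 13, 8]
7>6: swap(4,8), hi=7 ⇒ [4, 1, 3, 6, 17, 19, 12, -3, 7, 10, 11, 13, 8]
17>6: swap(4,7), hi=6 ⇒ [4, 1, 3, 6, -3, 19, 12, 17, 7, 10, 11, 13, 8]
-3<6: swap(3,4), lo=4 mid=5 ⇒ [4, 1, 3, -3, 6, 19, 12, 17, 7, 10, 11, 13, 8]
19>6: swap(5,6), hi=5 ⇒ [4, 1, 3, -3, 6, 12, 19, 17, 7, 10, 11, 13, 8]
12>6: swap(5,5), hi=4 ⇒ [4, 1, 3, -3, 6, 12, 19, 17, 7, 10, 11, 13, 8]
done. lo=4 hi=4; nums=[4, 1, 3, -3, 6, 12, 19, 17, 7, 10, 11, 13, 8]

[4, 1, 3, -3, 6, 12, 19, 17, 7, 10, 11, 13, 8]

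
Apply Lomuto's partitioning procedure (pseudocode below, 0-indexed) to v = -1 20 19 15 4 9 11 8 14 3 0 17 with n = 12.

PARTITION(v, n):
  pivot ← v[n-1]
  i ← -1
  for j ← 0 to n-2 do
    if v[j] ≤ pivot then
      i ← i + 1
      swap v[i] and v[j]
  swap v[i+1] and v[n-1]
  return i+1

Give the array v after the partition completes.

pivot = v[11] = 17; i = -1
j=0: v[0]=-1 ≤ 17 → i=0, swap v[0],v[0] (no change) → -1 20 19 15 4 9 11 8 14 3 0 17
j=1: v[1]=20 > 17 → no swap
j=2: v[2]=19 > 17 → no swap
j=3: v[3]=15 ≤ 17 → i=1, swap v[1],v[3] → -1 15 19 20 4 9 11 8 14 3 0 17
j=4: v[4]=4 ≤ 17 → i=2, swap v[2],v[4] → -1 15 4 20 19 9 11 8 14 3 0 17
j=5: v[5]=9 ≤ 17 → i=3, swap v[3],v[5] → -1 15 4 9 19 20 11 8 14 3 0 17
j=6: v[6]=11 ≤ 17 → i=4, swap v[4],v[6] → -1 15 4 9 11 20 19 8 14 3 0 17
j=7: v[7]=8 ≤ 17 → i=5, swap v[5],v[7] → -1 15 4 9 11 8 19 20 14 3 0 17
j=8: v[8]=14 ≤ 17 → i=6, swap v[6],v[8] → -1 15 4 9 11 8 14 20 19 3 0 17
j=9: v[9]=3 ≤ 17 → i=7, swap v[7],v[9] → -1 15 4 9 11 8 14 3 19 20 0 17
j=10: v[10]=0 ≤ 17 → i=8, swap v[8],v[10] → -1 15 4 9 11 8 14 3 0 20 19 17
final swap v[9],v[11] → -1 15 4 9 11 8 14 3 0 17 19 20; return 9

-1 15 4 9 11 8 14 3 0 17 19 20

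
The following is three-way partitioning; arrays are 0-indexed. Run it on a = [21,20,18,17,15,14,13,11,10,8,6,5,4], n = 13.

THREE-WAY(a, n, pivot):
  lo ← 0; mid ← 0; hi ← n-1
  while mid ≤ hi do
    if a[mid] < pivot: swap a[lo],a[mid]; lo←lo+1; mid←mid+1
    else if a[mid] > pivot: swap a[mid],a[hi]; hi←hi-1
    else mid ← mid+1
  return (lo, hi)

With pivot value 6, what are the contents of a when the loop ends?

lo=0 mid=0 hi=12
21>6: swap(0,12), hi=11 ⇒ [4,20,18,17,15,14,13,11,10,8,6,5,21]
4<6: swap(0,0), lo=1 mid=1 ⇒ [4,20,18,17,15,14,13,11,10,8,6,5,21]
20>6: swap(1,11), hi=10 ⇒ [4,5,18,17,15,14,13,11,10,8,6,20,21]
5<6: swap(1,1), lo=2 mid=2 ⇒ [4,5,18,17,15,14,13,11,10,8,6,20,21]
18>6: swap(2,10), hi=9 ⇒ [4,5,6,17,15,14,13,11,10,8,18,20,21]
6=6: mid=3
17>6: swap(3,9), hi=8 ⇒ [4,5,6,8,15,14,13,11,10,17,18,20,21]
8>6: swap(3,8), hi=7 ⇒ [4,5,6,10,15,14,13,11,8,17,18,20,21]
10>6: swap(3,7), hi=6 ⇒ [4,5,6,11,15,14,13,10,8,17,18,20,21]
11>6: swap(3,6), hi=5 ⇒ [4,5,6,13,15,14,11,10,8,17,18,20,21]
13>6: swap(3,5), hi=4 ⇒ [4,5,6,14,15,13,11,10,8,17,18,20,21]
14>6: swap(3,4), hi=3 ⇒ [4,5,6,15,14,13,11,10,8,17,18,20,21]
15>6: swap(3,3), hi=2 ⇒ [4,5,6,15,14,13,11,10,8,17,18,20,21]
done. lo=2 hi=2; a=[4,5,6,15,14,13,11,10,8,17,18,20,21]

[4,5,6,15,14,13,11,10,8,17,18,20,21]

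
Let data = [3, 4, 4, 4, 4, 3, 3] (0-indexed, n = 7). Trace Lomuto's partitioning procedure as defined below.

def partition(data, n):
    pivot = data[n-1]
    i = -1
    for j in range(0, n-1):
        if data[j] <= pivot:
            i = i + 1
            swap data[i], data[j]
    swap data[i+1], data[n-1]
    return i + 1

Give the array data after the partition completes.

pivot = data[6] = 3; i = -1
j=0: data[0]=3 ≤ 3 → i=0, swap data[0],data[0] (no change) → [3, 4, 4, 4, 4, 3, 3]
j=1: data[1]=4 > 3 → no swap
j=2: data[2]=4 > 3 → no swap
j=3: data[3]=4 > 3 → no swap
j=4: data[4]=4 > 3 → no swap
j=5: data[5]=3 ≤ 3 → i=1, swap data[1],data[5] → [3, 3, 4, 4, 4, 4, 3]
final swap data[2],data[6] → [3, 3, 3, 4, 4, 4, 4]; return 2

[3, 3, 3, 4, 4, 4, 4]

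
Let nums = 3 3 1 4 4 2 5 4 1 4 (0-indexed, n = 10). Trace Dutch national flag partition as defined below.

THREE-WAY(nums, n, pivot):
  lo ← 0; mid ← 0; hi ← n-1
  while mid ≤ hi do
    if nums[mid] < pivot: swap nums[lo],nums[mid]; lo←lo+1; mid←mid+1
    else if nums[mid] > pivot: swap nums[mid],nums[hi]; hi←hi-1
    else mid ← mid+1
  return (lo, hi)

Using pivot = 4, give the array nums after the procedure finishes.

3 3 1 2 1 4 4 4 4 5

pivot = 4; lo=0, mid=0, hi=9
nums[mid]=3<4: swap nums[0],nums[0]; lo=1,mid=1 → 3 3 1 4 4 2 5 4 1 4
nums[mid]=3<4: swap nums[1],nums[1]; lo=2,mid=2 → 3 3 1 4 4 2 5 4 1 4
nums[mid]=1<4: swap nums[2],nums[2]; lo=3,mid=3 → 3 3 1 4 4 2 5 4 1 4
nums[mid]=4=4: mid=4
nums[mid]=4=4: mid=5
nums[mid]=2<4: swap nums[3],nums[5]; lo=4,mid=6 → 3 3 1 2 4 4 5 4 1 4
nums[mid]=5>4: swap nums[6],nums[9]; hi=8 → 3 3 1 2 4 4 4 4 1 5
nums[mid]=4=4: mid=7
nums[mid]=4=4: mid=8
nums[mid]=1<4: swap nums[4],nums[8]; lo=5,mid=9 → 3 3 1 2 1 4 4 4 4 5
end: lo=5, hi=8; nums = 3 3 1 2 1 4 4 4 4 5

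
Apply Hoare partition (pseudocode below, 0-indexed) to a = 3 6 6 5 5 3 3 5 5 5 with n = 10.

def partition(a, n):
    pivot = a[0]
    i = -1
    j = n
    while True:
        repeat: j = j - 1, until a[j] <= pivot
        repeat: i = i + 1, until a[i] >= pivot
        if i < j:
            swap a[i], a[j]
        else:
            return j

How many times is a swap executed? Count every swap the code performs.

pivot = a[0] = 3; i = -1, j = 10
j→6 (a[6]=3≤3), i→0 (a[0]=3≥3); i<j, swap → 3 6 6 5 5 3 3 5 5 5
j→5 (a[5]=3≤3), i→1 (a[1]=6≥3); i<j, swap → 3 3 6 5 5 6 3 5 5 5
j→1, i→2; i≥j, return j=1. a = 3 3 6 5 5 6 3 5 5 5

2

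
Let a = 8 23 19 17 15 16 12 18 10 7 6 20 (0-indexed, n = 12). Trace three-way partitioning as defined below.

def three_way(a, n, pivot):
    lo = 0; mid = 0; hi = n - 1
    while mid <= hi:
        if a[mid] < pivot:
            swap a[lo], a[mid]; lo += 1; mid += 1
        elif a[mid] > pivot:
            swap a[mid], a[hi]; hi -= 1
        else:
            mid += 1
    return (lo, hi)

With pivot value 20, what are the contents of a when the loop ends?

lo=0 mid=0 hi=11
8<20: swap(0,0), lo=1 mid=1 ⇒ 8 23 19 17 15 16 12 18 10 7 6 20
23>20: swap(1,11), hi=10 ⇒ 8 20 19 17 15 16 12 18 10 7 6 23
20=20: mid=2
19<20: swap(1,2), lo=2 mid=3 ⇒ 8 19 20 17 15 16 12 18 10 7 6 23
17<20: swap(2,3), lo=3 mid=4 ⇒ 8 19 17 20 15 16 12 18 10 7 6 23
15<20: swap(3,4), lo=4 mid=5 ⇒ 8 19 17 15 20 16 12 18 10 7 6 23
16<20: swap(4,5), lo=5 mid=6 ⇒ 8 19 17 15 16 20 12 18 10 7 6 23
12<20: swap(5,6), lo=6 mid=7 ⇒ 8 19 17 15 16 12 20 18 10 7 6 23
18<20: swap(6,7), lo=7 mid=8 ⇒ 8 19 17 15 16 12 18 20 10 7 6 23
10<20: swap(7,8), lo=8 mid=9 ⇒ 8 19 17 15 16 12 18 10 20 7 6 23
7<20: swap(8,9), lo=9 mid=10 ⇒ 8 19 17 15 16 12 18 10 7 20 6 23
6<20: swap(9,10), lo=10 mid=11 ⇒ 8 19 17 15 16 12 18 10 7 6 20 23
done. lo=10 hi=10; a=8 19 17 15 16 12 18 10 7 6 20 23

8 19 17 15 16 12 18 10 7 6 20 23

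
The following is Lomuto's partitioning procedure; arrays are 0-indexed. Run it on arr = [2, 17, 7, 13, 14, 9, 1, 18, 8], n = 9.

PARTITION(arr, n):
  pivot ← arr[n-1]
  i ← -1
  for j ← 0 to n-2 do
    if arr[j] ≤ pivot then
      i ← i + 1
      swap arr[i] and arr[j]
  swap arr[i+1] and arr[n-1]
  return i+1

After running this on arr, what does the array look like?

[2, 7, 1, 8, 14, 9, 17, 18, 13]

pivot = arr[8] = 8; i = -1
j=0: arr[0]=2 ≤ 8 → i=0, swap arr[0],arr[0] (no change) → [2, 17, 7, 13, 14, 9, 1, 18, 8]
j=1: arr[1]=17 > 8 → no swap
j=2: arr[2]=7 ≤ 8 → i=1, swap arr[1],arr[2] → [2, 7, 17, 13, 14, 9, 1, 18, 8]
j=3: arr[3]=13 > 8 → no swap
j=4: arr[4]=14 > 8 → no swap
j=5: arr[5]=9 > 8 → no swap
j=6: arr[6]=1 ≤ 8 → i=2, swap arr[2],arr[6] → [2, 7, 1, 13, 14, 9, 17, 18, 8]
j=7: arr[7]=18 > 8 → no swap
final swap arr[3],arr[8] → [2, 7, 1, 8, 14, 9, 17, 18, 13]; return 3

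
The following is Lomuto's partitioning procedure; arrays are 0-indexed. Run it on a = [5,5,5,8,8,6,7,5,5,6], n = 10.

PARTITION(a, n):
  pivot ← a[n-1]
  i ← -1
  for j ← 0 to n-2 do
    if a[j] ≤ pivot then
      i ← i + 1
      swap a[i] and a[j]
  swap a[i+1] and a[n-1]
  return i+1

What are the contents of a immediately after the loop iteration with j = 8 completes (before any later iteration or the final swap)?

pivot=6, i=-1
j=0: 5≤6, i=0, swap(0,0) ⇒ [5,5,5,8,8,6,7,5,5,6]
j=1: 5≤6, i=1, swap(1,1) ⇒ [5,5,5,8,8,6,7,5,5,6]
j=2: 5≤6, i=2, swap(2,2) ⇒ [5,5,5,8,8,6,7,5,5,6]
j=3: 8>6, skip
j=4: 8>6, skip
j=5: 6≤6, i=3, swap(3,5) ⇒ [5,5,5,6,8,8,7,5,5,6]
j=6: 7>6, skip
j=7: 5≤6, i=4, swap(4,7) ⇒ [5,5,5,6,5,8,7,8,5,6]
j=8: 5≤6, i=5, swap(5,8) ⇒ [5,5,5,6,5,5,7,8,8,6]
(after j=8) a = [5,5,5,6,5,5,7,8,8,6]

[5,5,5,6,5,5,7,8,8,6]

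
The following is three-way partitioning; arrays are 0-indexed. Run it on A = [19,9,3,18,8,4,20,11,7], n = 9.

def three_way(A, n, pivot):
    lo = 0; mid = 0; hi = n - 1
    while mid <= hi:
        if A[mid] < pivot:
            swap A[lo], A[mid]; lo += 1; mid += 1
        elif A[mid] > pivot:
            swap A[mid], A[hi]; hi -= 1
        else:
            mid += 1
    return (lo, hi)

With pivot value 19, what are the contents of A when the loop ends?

[9,3,18,8,4,7,11,19,20]

lo=0 mid=0 hi=8
19=19: mid=1
9<19: swap(0,1), lo=1 mid=2 ⇒ [9,19,3,18,8,4,20,11,7]
3<19: swap(1,2), lo=2 mid=3 ⇒ [9,3,19,18,8,4,20,11,7]
18<19: swap(2,3), lo=3 mid=4 ⇒ [9,3,18,19,8,4,20,11,7]
8<19: swap(3,4), lo=4 mid=5 ⇒ [9,3,18,8,19,4,20,11,7]
4<19: swap(4,5), lo=5 mid=6 ⇒ [9,3,18,8,4,19,20,11,7]
20>19: swap(6,8), hi=7 ⇒ [9,3,18,8,4,19,7,11,20]
7<19: swap(5,6), lo=6 mid=7 ⇒ [9,3,18,8,4,7,19,11,20]
11<19: swap(6,7), lo=7 mid=8 ⇒ [9,3,18,8,4,7,11,19,20]
done. lo=7 hi=7; A=[9,3,18,8,4,7,11,19,20]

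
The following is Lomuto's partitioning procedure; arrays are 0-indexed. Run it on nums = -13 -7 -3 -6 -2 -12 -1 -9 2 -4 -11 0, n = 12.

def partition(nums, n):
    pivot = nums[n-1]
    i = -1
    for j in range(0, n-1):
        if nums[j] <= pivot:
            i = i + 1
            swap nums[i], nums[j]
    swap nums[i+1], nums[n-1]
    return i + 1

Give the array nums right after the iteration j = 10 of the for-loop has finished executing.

-13 -7 -3 -6 -2 -12 -1 -9 -4 -11 2 0

pivot = nums[11] = 0; i = -1
j=0: nums[0]=-13 ≤ 0 → i=0, swap nums[0],nums[0] (no change) → -13 -7 -3 -6 -2 -12 -1 -9 2 -4 -11 0
j=1: nums[1]=-7 ≤ 0 → i=1, swap nums[1],nums[1] (no change) → -13 -7 -3 -6 -2 -12 -1 -9 2 -4 -11 0
j=2: nums[2]=-3 ≤ 0 → i=2, swap nums[2],nums[2] (no change) → -13 -7 -3 -6 -2 -12 -1 -9 2 -4 -11 0
j=3: nums[3]=-6 ≤ 0 → i=3, swap nums[3],nums[3] (no change) → -13 -7 -3 -6 -2 -12 -1 -9 2 -4 -11 0
j=4: nums[4]=-2 ≤ 0 → i=4, swap nums[4],nums[4] (no change) → -13 -7 -3 -6 -2 -12 -1 -9 2 -4 -11 0
j=5: nums[5]=-12 ≤ 0 → i=5, swap nums[5],nums[5] (no change) → -13 -7 -3 -6 -2 -12 -1 -9 2 -4 -11 0
j=6: nums[6]=-1 ≤ 0 → i=6, swap nums[6],nums[6] (no change) → -13 -7 -3 -6 -2 -12 -1 -9 2 -4 -11 0
j=7: nums[7]=-9 ≤ 0 → i=7, swap nums[7],nums[7] (no change) → -13 -7 -3 -6 -2 -12 -1 -9 2 -4 -11 0
j=8: nums[8]=2 > 0 → no swap
j=9: nums[9]=-4 ≤ 0 → i=8, swap nums[8],nums[9] → -13 -7 -3 -6 -2 -12 -1 -9 -4 2 -11 0
j=10: nums[10]=-11 ≤ 0 → i=9, swap nums[9],nums[10] → -13 -7 -3 -6 -2 -12 -1 -9 -4 -11 2 0
(after j=10) nums = -13 -7 -3 -6 -2 -12 -1 -9 -4 -11 2 0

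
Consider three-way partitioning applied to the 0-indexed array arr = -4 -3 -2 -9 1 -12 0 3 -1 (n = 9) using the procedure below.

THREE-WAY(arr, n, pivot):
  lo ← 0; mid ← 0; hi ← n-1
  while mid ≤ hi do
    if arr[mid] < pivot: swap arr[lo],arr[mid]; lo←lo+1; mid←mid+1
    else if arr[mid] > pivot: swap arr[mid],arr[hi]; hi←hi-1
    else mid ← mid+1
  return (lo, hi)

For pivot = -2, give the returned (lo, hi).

(4, 4)

pivot = -2; lo=0, mid=0, hi=8
arr[mid]=-4<-2: swap arr[0],arr[0]; lo=1,mid=1 → -4 -3 -2 -9 1 -12 0 3 -1
arr[mid]=-3<-2: swap arr[1],arr[1]; lo=2,mid=2 → -4 -3 -2 -9 1 -12 0 3 -1
arr[mid]=-2=-2: mid=3
arr[mid]=-9<-2: swap arr[2],arr[3]; lo=3,mid=4 → -4 -3 -9 -2 1 -12 0 3 -1
arr[mid]=1>-2: swap arr[4],arr[8]; hi=7 → -4 -3 -9 -2 -1 -12 0 3 1
arr[mid]=-1>-2: swap arr[4],arr[7]; hi=6 → -4 -3 -9 -2 3 -12 0 -1 1
arr[mid]=3>-2: swap arr[4],arr[6]; hi=5 → -4 -3 -9 -2 0 -12 3 -1 1
arr[mid]=0>-2: swap arr[4],arr[5]; hi=4 → -4 -3 -9 -2 -12 0 3 -1 1
arr[mid]=-12<-2: swap arr[3],arr[4]; lo=4,mid=5 → -4 -3 -9 -12 -2 0 3 -1 1
end: lo=4, hi=4; arr = -4 -3 -9 -12 -2 0 3 -1 1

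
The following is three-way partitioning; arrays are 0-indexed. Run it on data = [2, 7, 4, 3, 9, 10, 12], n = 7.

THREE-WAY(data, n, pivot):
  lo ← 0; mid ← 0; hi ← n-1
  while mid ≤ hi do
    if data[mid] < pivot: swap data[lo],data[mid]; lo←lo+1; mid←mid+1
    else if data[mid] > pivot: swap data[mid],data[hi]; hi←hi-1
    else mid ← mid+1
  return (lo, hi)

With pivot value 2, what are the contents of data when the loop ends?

[2, 4, 3, 9, 10, 12, 7]

pivot = 2; lo=0, mid=0, hi=6
data[mid]=2=2: mid=1
data[mid]=7>2: swap data[1],data[6]; hi=5 → [2, 12, 4, 3, 9, 10, 7]
data[mid]=12>2: swap data[1],data[5]; hi=4 → [2, 10, 4, 3, 9, 12, 7]
data[mid]=10>2: swap data[1],data[4]; hi=3 → [2, 9, 4, 3, 10, 12, 7]
data[mid]=9>2: swap data[1],data[3]; hi=2 → [2, 3, 4, 9, 10, 12, 7]
data[mid]=3>2: swap data[1],data[2]; hi=1 → [2, 4, 3, 9, 10, 12, 7]
data[mid]=4>2: swap data[1],data[1]; hi=0 → [2, 4, 3, 9, 10, 12, 7]
end: lo=0, hi=0; data = [2, 4, 3, 9, 10, 12, 7]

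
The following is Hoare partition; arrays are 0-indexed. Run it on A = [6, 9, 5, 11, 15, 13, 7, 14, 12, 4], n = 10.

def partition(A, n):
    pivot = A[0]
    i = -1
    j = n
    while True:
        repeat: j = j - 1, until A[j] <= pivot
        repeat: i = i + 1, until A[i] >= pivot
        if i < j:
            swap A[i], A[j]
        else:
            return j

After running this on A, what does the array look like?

[4, 5, 9, 11, 15, 13, 7, 14, 12, 6]

pivot = A[0] = 6; i = -1, j = 10
j→9 (A[9]=4≤6), i→0 (A[0]=6≥6); i<j, swap → [4, 9, 5, 11, 15, 13, 7, 14, 12, 6]
j→2 (A[2]=5≤6), i→1 (A[1]=9≥6); i<j, swap → [4, 5, 9, 11, 15, 13, 7, 14, 12, 6]
j→1, i→2; i≥j, return j=1. A = [4, 5, 9, 11, 15, 13, 7, 14, 12, 6]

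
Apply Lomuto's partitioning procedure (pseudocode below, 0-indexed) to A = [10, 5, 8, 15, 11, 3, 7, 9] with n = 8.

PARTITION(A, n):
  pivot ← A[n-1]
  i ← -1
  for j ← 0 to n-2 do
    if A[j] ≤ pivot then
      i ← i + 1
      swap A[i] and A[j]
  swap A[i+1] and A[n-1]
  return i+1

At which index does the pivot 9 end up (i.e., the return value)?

4

pivot=9, i=-1
j=0: 10>9, skip
j=1: 5≤9, i=0, swap(0,1) ⇒ [5, 10, 8, 15, 11, 3, 7, 9]
j=2: 8≤9, i=1, swap(1,2) ⇒ [5, 8, 10, 15, 11, 3, 7, 9]
j=3: 15>9, skip
j=4: 11>9, skip
j=5: 3≤9, i=2, swap(2,5) ⇒ [5, 8, 3, 15, 11, 10, 7, 9]
j=6: 7≤9, i=3, swap(3,6) ⇒ [5, 8, 3, 7, 11, 10, 15, 9]
swap(4,7) ⇒ [5, 8, 3, 7, 9, 10, 15, 11]; return 4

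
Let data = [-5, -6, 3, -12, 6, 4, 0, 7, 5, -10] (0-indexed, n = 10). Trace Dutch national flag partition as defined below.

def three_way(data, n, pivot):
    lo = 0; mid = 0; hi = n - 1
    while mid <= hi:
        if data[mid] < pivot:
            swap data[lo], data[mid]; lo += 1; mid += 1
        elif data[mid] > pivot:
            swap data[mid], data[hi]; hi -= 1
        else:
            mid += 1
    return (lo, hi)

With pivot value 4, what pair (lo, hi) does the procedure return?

(6, 6)

pivot = 4; lo=0, mid=0, hi=9
data[mid]=-5<4: swap data[0],data[0]; lo=1,mid=1 → [-5, -6, 3, -12, 6, 4, 0, 7, 5, -10]
data[mid]=-6<4: swap data[1],data[1]; lo=2,mid=2 → [-5, -6, 3, -12, 6, 4, 0, 7, 5, -10]
data[mid]=3<4: swap data[2],data[2]; lo=3,mid=3 → [-5, -6, 3, -12, 6, 4, 0, 7, 5, -10]
data[mid]=-12<4: swap data[3],data[3]; lo=4,mid=4 → [-5, -6, 3, -12, 6, 4, 0, 7, 5, -10]
data[mid]=6>4: swap data[4],data[9]; hi=8 → [-5, -6, 3, -12, -10, 4, 0, 7, 5, 6]
data[mid]=-10<4: swap data[4],data[4]; lo=5,mid=5 → [-5, -6, 3, -12, -10, 4, 0, 7, 5, 6]
data[mid]=4=4: mid=6
data[mid]=0<4: swap data[5],data[6]; lo=6,mid=7 → [-5, -6, 3, -12, -10, 0, 4, 7, 5, 6]
data[mid]=7>4: swap data[7],data[8]; hi=7 → [-5, -6, 3, -12, -10, 0, 4, 5, 7, 6]
data[mid]=5>4: swap data[7],data[7]; hi=6 → [-5, -6, 3, -12, -10, 0, 4, 5, 7, 6]
end: lo=6, hi=6; data = [-5, -6, 3, -12, -10, 0, 4, 5, 7, 6]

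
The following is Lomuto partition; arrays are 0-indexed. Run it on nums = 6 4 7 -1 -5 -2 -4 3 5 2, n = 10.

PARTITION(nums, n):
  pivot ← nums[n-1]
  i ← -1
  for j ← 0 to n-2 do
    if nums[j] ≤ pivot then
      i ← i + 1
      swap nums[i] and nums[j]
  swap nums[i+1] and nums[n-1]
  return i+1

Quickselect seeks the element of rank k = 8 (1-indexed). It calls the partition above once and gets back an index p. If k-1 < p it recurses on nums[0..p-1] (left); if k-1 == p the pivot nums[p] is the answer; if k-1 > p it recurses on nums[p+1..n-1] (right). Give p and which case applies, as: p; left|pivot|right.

4; right

pivot=2, i=-1
j=0: 6>2, skip
j=1: 4>2, skip
j=2: 7>2, skip
j=3: -1≤2, i=0, swap(0,3) ⇒ -1 4 7 6 -5 -2 -4 3 5 2
j=4: -5≤2, i=1, swap(1,4) ⇒ -1 -5 7 6 4 -2 -4 3 5 2
j=5: -2≤2, i=2, swap(2,5) ⇒ -1 -5 -2 6 4 7 -4 3 5 2
j=6: -4≤2, i=3, swap(3,6) ⇒ -1 -5 -2 -4 4 7 6 3 5 2
j=7: 3>2, skip
j=8: 5>2, skip
swap(4,9) ⇒ -1 -5 -2 -4 2 7 6 3 5 4; return 4
p = 4; k-1 = 7 > 4 ⇒ right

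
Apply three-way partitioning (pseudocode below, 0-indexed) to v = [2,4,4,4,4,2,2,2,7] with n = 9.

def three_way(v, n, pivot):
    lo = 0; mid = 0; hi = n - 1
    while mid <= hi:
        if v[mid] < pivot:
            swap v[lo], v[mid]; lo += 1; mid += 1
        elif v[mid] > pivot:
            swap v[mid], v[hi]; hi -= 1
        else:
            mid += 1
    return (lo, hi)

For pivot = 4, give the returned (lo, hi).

pivot = 4; lo=0, mid=0, hi=8
v[mid]=2<4: swap v[0],v[0]; lo=1,mid=1 → [2,4,4,4,4,2,2,2,7]
v[mid]=4=4: mid=2
v[mid]=4=4: mid=3
v[mid]=4=4: mid=4
v[mid]=4=4: mid=5
v[mid]=2<4: swap v[1],v[5]; lo=2,mid=6 → [2,2,4,4,4,4,2,2,7]
v[mid]=2<4: swap v[2],v[6]; lo=3,mid=7 → [2,2,2,4,4,4,4,2,7]
v[mid]=2<4: swap v[3],v[7]; lo=4,mid=8 → [2,2,2,2,4,4,4,4,7]
v[mid]=7>4: swap v[8],v[8]; hi=7 → [2,2,2,2,4,4,4,4,7]
end: lo=4, hi=7; v = [2,2,2,2,4,4,4,4,7]

(4, 7)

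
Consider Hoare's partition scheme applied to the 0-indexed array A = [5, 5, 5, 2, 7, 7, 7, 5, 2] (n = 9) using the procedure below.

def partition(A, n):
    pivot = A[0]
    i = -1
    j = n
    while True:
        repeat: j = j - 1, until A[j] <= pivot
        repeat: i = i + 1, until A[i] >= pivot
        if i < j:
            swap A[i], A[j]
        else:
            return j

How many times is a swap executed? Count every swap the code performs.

3

pivot=5
j stops at 8 (2), i stops at 0 (5); swap ⇒ [2, 5, 5, 2, 7, 7, 7, 5, 5]
j stops at 7 (5), i stops at 1 (5); swap ⇒ [2, 5, 5, 2, 7, 7, 7, 5, 5]
j stops at 3 (2), i stops at 2 (5); swap ⇒ [2, 5, 2, 5, 7, 7, 7, 5, 5]
j stops at 2, i stops at 3; i≥j ⇒ return 2. A=[2, 5, 2, 5, 7, 7, 7, 5, 5]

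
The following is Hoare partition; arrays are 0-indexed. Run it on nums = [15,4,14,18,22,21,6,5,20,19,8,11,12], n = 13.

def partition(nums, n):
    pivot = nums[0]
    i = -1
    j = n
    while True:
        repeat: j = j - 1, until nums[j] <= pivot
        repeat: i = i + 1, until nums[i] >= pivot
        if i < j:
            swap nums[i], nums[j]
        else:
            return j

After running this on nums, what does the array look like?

[12,4,14,11,8,5,6,21,20,19,22,18,15]

pivot = nums[0] = 15; i = -1, j = 13
j→12 (nums[12]=12≤15), i→0 (nums[0]=15≥15); i<j, swap → [12,4,14,18,22,21,6,5,20,19,8,11,15]
j→11 (nums[11]=11≤15), i→3 (nums[3]=18≥15); i<j, swap → [12,4,14,11,22,21,6,5,20,19,8,18,15]
j→10 (nums[10]=8≤15), i→4 (nums[4]=22≥15); i<j, swap → [12,4,14,11,8,21,6,5,20,19,22,18,15]
j→7 (nums[7]=5≤15), i→5 (nums[5]=21≥15); i<j, swap → [12,4,14,11,8,5,6,21,20,19,22,18,15]
j→6, i→7; i≥j, return j=6. nums = [12,4,14,11,8,5,6,21,20,19,22,18,15]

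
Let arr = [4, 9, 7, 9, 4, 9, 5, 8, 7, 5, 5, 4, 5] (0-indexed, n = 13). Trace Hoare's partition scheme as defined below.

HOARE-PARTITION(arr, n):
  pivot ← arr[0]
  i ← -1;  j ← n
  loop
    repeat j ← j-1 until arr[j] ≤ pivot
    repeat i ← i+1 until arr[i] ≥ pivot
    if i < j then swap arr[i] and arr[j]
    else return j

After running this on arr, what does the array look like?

[4, 4, 7, 9, 9, 9, 5, 8, 7, 5, 5, 4, 5]

pivot=4
j stops at 11 (4), i stops at 0 (4); swap ⇒ [4, 9, 7, 9, 4, 9, 5, 8, 7, 5, 5, 4, 5]
j stops at 4 (4), i stops at 1 (9); swap ⇒ [4, 4, 7, 9, 9, 9, 5, 8, 7, 5, 5, 4, 5]
j stops at 1, i stops at 2; i≥j ⇒ return 1. arr=[4, 4, 7, 9, 9, 9, 5, 8, 7, 5, 5, 4, 5]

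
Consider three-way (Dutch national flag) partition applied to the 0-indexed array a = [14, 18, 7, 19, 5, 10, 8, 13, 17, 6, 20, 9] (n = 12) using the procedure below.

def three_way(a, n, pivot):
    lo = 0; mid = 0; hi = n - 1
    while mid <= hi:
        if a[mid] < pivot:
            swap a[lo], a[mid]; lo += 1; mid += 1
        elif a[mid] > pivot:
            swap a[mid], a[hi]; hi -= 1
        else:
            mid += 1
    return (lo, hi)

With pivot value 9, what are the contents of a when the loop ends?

lo=0 mid=0 hi=11
14>9: swap(0,11), hi=10 ⇒ [9, 18, 7, 19, 5, 10, 8, 13, 17, 6, 20, 14]
9=9: mid=1
18>9: swap(1,10), hi=9 ⇒ [9, 20, 7, 19, 5, 10, 8, 13, 17, 6, 18, 14]
20>9: swap(1,9), hi=8 ⇒ [9, 6, 7, 19, 5, 10, 8, 13, 17, 20, 18, 14]
6<9: swap(0,1), lo=1 mid=2 ⇒ [6, 9, 7, 19, 5, 10, 8, 13, 17, 20, 18, 14]
7<9: swap(1,2), lo=2 mid=3 ⇒ [6, 7, 9, 19, 5, 10, 8, 13, 17, 20, 18, 14]
19>9: swap(3,8), hi=7 ⇒ [6, 7, 9, 17, 5, 10, 8, 13, 19, 20, 18, 14]
17>9: swap(3,7), hi=6 ⇒ [6, 7, 9, 13, 5, 10, 8, 17, 19, 20, 18, 14]
13>9: swap(3,6), hi=5 ⇒ [6, 7, 9, 8, 5, 10, 13, 17, 19, 20, 18, 14]
8<9: swap(2,3), lo=3 mid=4 ⇒ [6, 7, 8, 9, 5, 10, 13, 17, 19, 20, 18, 14]
5<9: swap(3,4), lo=4 mid=5 ⇒ [6, 7, 8, 5, 9, 10, 13, 17, 19, 20, 18, 14]
10>9: swap(5,5), hi=4 ⇒ [6, 7, 8, 5, 9, 10, 13, 17, 19, 20, 18, 14]
done. lo=4 hi=4; a=[6, 7, 8, 5, 9, 10, 13, 17, 19, 20, 18, 14]

[6, 7, 8, 5, 9, 10, 13, 17, 19, 20, 18, 14]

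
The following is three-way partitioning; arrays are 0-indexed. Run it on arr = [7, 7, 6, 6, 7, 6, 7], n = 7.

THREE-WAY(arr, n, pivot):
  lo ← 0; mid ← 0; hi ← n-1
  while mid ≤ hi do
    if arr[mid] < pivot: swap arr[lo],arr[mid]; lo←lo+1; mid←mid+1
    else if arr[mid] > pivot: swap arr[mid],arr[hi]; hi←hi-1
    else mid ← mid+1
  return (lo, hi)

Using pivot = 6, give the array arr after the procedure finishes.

[6, 6, 6, 7, 7, 7, 7]

lo=0 mid=0 hi=6
7>6: swap(0,6), hi=5 ⇒ [7, 7, 6, 6, 7, 6, 7]
7>6: swap(0,5), hi=4 ⇒ [6, 7, 6, 6, 7, 7, 7]
6=6: mid=1
7>6: swap(1,4), hi=3 ⇒ [6, 7, 6, 6, 7, 7, 7]
7>6: swap(1,3), hi=2 ⇒ [6, 6, 6, 7, 7, 7, 7]
6=6: mid=2
6=6: mid=3
done. lo=0 hi=2; arr=[6, 6, 6, 7, 7, 7, 7]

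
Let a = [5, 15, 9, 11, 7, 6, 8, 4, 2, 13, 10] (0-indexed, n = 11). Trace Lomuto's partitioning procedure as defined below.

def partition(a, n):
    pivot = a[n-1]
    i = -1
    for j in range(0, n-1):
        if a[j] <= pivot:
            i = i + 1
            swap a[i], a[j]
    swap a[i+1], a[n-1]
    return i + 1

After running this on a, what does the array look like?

[5, 9, 7, 6, 8, 4, 2, 10, 15, 13, 11]

pivot = a[10] = 10; i = -1
j=0: a[0]=5 ≤ 10 → i=0, swap a[0],a[0] (no change) → [5, 15, 9, 11, 7, 6, 8, 4, 2, 13, 10]
j=1: a[1]=15 > 10 → no swap
j=2: a[2]=9 ≤ 10 → i=1, swap a[1],a[2] → [5, 9, 15, 11, 7, 6, 8, 4, 2, 13, 10]
j=3: a[3]=11 > 10 → no swap
j=4: a[4]=7 ≤ 10 → i=2, swap a[2],a[4] → [5, 9, 7, 11, 15, 6, 8, 4, 2, 13, 10]
j=5: a[5]=6 ≤ 10 → i=3, swap a[3],a[5] → [5, 9, 7, 6, 15, 11, 8, 4, 2, 13, 10]
j=6: a[6]=8 ≤ 10 → i=4, swap a[4],a[6] → [5, 9, 7, 6, 8, 11, 15, 4, 2, 13, 10]
j=7: a[7]=4 ≤ 10 → i=5, swap a[5],a[7] → [5, 9, 7, 6, 8, 4, 15, 11, 2, 13, 10]
j=8: a[8]=2 ≤ 10 → i=6, swap a[6],a[8] → [5, 9, 7, 6, 8, 4, 2, 11, 15, 13, 10]
j=9: a[9]=13 > 10 → no swap
final swap a[7],a[10] → [5, 9, 7, 6, 8, 4, 2, 10, 15, 13, 11]; return 7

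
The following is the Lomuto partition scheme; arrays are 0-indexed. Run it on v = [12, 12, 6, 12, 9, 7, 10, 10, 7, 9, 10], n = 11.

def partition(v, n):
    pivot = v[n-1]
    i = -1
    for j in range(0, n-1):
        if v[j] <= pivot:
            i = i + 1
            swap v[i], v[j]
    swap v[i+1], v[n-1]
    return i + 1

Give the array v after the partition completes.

pivot=10, i=-1
j=0: 12>10, skip
j=1: 12>10, skip
j=2: 6≤10, i=0, swap(0,2) ⇒ [6, 12, 12, 12, 9, 7, 10, 10, 7, 9, 10]
j=3: 12>10, skip
j=4: 9≤10, i=1, swap(1,4) ⇒ [6, 9, 12, 12, 12, 7, 10, 10, 7, 9, 10]
j=5: 7≤10, i=2, swap(2,5) ⇒ [6, 9, 7, 12, 12, 12, 10, 10, 7, 9, 10]
j=6: 10≤10, i=3, swap(3,6) ⇒ [6, 9, 7, 10, 12, 12, 12, 10, 7, 9, 10]
j=7: 10≤10, i=4, swap(4,7) ⇒ [6, 9, 7, 10, 10, 12, 12, 12, 7, 9, 10]
j=8: 7≤10, i=5, swap(5,8) ⇒ [6, 9, 7, 10, 10, 7, 12, 12, 12, 9, 10]
j=9: 9≤10, i=6, swap(6,9) ⇒ [6, 9, 7, 10, 10, 7, 9, 12, 12, 12, 10]
swap(7,10) ⇒ [6, 9, 7, 10, 10, 7, 9, 10, 12, 12, 12]; return 7

[6, 9, 7, 10, 10, 7, 9, 10, 12, 12, 12]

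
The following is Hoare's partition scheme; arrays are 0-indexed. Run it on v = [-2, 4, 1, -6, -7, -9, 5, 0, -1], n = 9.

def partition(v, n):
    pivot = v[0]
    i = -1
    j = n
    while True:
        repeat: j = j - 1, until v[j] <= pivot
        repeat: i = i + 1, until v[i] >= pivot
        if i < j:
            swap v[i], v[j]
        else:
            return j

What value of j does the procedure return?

2

pivot = v[0] = -2; i = -1, j = 9
j→5 (v[5]=-9≤-2), i→0 (v[0]=-2≥-2); i<j, swap → [-9, 4, 1, -6, -7, -2, 5, 0, -1]
j→4 (v[4]=-7≤-2), i→1 (v[1]=4≥-2); i<j, swap → [-9, -7, 1, -6, 4, -2, 5, 0, -1]
j→3 (v[3]=-6≤-2), i→2 (v[2]=1≥-2); i<j, swap → [-9, -7, -6, 1, 4, -2, 5, 0, -1]
j→2, i→3; i≥j, return j=2. v = [-9, -7, -6, 1, 4, -2, 5, 0, -1]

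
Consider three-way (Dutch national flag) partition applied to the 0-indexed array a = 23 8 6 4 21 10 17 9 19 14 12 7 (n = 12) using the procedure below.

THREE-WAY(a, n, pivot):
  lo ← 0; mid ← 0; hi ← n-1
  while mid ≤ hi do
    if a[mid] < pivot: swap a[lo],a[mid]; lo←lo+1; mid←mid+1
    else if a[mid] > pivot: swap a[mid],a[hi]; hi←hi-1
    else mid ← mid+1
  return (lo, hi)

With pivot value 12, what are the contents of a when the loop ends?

pivot = 12; lo=0, mid=0, hi=11
a[mid]=23>12: swap a[0],a[11]; hi=10 → 7 8 6 4 21 10 17 9 19 14 12 23
a[mid]=7<12: swap a[0],a[0]; lo=1,mid=1 → 7 8 6 4 21 10 17 9 19 14 12 23
a[mid]=8<12: swap a[1],a[1]; lo=2,mid=2 → 7 8 6 4 21 10 17 9 19 14 12 23
a[mid]=6<12: swap a[2],a[2]; lo=3,mid=3 → 7 8 6 4 21 10 17 9 19 14 12 23
a[mid]=4<12: swap a[3],a[3]; lo=4,mid=4 → 7 8 6 4 21 10 17 9 19 14 12 23
a[mid]=21>12: swap a[4],a[10]; hi=9 → 7 8 6 4 12 10 17 9 19 14 21 23
a[mid]=12=12: mid=5
a[mid]=10<12: swap a[4],a[5]; lo=5,mid=6 → 7 8 6 4 10 12 17 9 19 14 21 23
a[mid]=17>12: swap a[6],a[9]; hi=8 → 7 8 6 4 10 12 14 9 19 17 21 23
a[mid]=14>12: swap a[6],a[8]; hi=7 → 7 8 6 4 10 12 19 9 14 17 21 23
a[mid]=19>12: swap a[6],a[7]; hi=6 → 7 8 6 4 10 12 9 19 14 17 21 23
a[mid]=9<12: swap a[5],a[6]; lo=6,mid=7 → 7 8 6 4 10 9 12 19 14 17 21 23
end: lo=6, hi=6; a = 7 8 6 4 10 9 12 19 14 17 21 23

7 8 6 4 10 9 12 19 14 17 21 23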